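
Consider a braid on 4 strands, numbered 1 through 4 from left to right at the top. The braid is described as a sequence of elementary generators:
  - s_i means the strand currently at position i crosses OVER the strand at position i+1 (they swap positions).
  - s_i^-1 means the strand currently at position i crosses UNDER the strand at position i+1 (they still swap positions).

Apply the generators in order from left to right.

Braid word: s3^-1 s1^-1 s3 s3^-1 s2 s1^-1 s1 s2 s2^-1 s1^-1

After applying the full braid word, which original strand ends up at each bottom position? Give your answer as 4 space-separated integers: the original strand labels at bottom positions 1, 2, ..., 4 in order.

Gen 1 (s3^-1): strand 3 crosses under strand 4. Perm now: [1 2 4 3]
Gen 2 (s1^-1): strand 1 crosses under strand 2. Perm now: [2 1 4 3]
Gen 3 (s3): strand 4 crosses over strand 3. Perm now: [2 1 3 4]
Gen 4 (s3^-1): strand 3 crosses under strand 4. Perm now: [2 1 4 3]
Gen 5 (s2): strand 1 crosses over strand 4. Perm now: [2 4 1 3]
Gen 6 (s1^-1): strand 2 crosses under strand 4. Perm now: [4 2 1 3]
Gen 7 (s1): strand 4 crosses over strand 2. Perm now: [2 4 1 3]
Gen 8 (s2): strand 4 crosses over strand 1. Perm now: [2 1 4 3]
Gen 9 (s2^-1): strand 1 crosses under strand 4. Perm now: [2 4 1 3]
Gen 10 (s1^-1): strand 2 crosses under strand 4. Perm now: [4 2 1 3]

Answer: 4 2 1 3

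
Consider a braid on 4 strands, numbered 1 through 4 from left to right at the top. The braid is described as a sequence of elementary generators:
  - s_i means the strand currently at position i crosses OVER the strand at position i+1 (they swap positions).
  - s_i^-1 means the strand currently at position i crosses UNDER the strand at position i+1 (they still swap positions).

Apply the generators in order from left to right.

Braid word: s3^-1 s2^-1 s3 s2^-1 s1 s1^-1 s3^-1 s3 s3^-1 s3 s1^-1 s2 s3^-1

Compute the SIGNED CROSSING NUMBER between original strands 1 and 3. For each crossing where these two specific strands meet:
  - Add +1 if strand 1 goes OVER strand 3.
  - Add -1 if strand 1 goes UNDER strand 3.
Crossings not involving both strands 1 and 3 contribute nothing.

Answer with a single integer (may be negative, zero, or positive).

Gen 1: crossing 3x4. Both 1&3? no. Sum: 0
Gen 2: crossing 2x4. Both 1&3? no. Sum: 0
Gen 3: crossing 2x3. Both 1&3? no. Sum: 0
Gen 4: crossing 4x3. Both 1&3? no. Sum: 0
Gen 5: 1 over 3. Both 1&3? yes. Contrib: +1. Sum: 1
Gen 6: 3 under 1. Both 1&3? yes. Contrib: +1. Sum: 2
Gen 7: crossing 4x2. Both 1&3? no. Sum: 2
Gen 8: crossing 2x4. Both 1&3? no. Sum: 2
Gen 9: crossing 4x2. Both 1&3? no. Sum: 2
Gen 10: crossing 2x4. Both 1&3? no. Sum: 2
Gen 11: 1 under 3. Both 1&3? yes. Contrib: -1. Sum: 1
Gen 12: crossing 1x4. Both 1&3? no. Sum: 1
Gen 13: crossing 1x2. Both 1&3? no. Sum: 1

Answer: 1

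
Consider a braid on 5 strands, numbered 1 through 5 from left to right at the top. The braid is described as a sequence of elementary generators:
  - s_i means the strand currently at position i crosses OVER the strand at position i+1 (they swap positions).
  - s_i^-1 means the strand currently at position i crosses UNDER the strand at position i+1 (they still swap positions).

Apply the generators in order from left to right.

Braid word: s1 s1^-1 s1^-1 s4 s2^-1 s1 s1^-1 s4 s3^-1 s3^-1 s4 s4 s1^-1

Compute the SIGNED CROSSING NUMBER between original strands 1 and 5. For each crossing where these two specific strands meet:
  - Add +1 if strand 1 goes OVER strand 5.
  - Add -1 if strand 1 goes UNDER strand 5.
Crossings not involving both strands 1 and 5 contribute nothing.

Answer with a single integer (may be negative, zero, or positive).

Answer: 0

Derivation:
Gen 1: crossing 1x2. Both 1&5? no. Sum: 0
Gen 2: crossing 2x1. Both 1&5? no. Sum: 0
Gen 3: crossing 1x2. Both 1&5? no. Sum: 0
Gen 4: crossing 4x5. Both 1&5? no. Sum: 0
Gen 5: crossing 1x3. Both 1&5? no. Sum: 0
Gen 6: crossing 2x3. Both 1&5? no. Sum: 0
Gen 7: crossing 3x2. Both 1&5? no. Sum: 0
Gen 8: crossing 5x4. Both 1&5? no. Sum: 0
Gen 9: crossing 1x4. Both 1&5? no. Sum: 0
Gen 10: crossing 4x1. Both 1&5? no. Sum: 0
Gen 11: crossing 4x5. Both 1&5? no. Sum: 0
Gen 12: crossing 5x4. Both 1&5? no. Sum: 0
Gen 13: crossing 2x3. Both 1&5? no. Sum: 0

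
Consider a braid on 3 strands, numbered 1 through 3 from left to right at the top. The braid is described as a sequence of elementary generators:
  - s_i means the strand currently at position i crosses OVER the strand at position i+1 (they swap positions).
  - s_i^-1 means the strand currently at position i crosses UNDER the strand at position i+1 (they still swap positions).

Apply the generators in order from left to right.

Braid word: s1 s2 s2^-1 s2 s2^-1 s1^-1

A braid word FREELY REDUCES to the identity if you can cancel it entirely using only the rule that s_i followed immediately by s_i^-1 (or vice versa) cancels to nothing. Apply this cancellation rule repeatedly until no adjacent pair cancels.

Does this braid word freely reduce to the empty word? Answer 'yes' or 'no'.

Answer: yes

Derivation:
Gen 1 (s1): push. Stack: [s1]
Gen 2 (s2): push. Stack: [s1 s2]
Gen 3 (s2^-1): cancels prior s2. Stack: [s1]
Gen 4 (s2): push. Stack: [s1 s2]
Gen 5 (s2^-1): cancels prior s2. Stack: [s1]
Gen 6 (s1^-1): cancels prior s1. Stack: []
Reduced word: (empty)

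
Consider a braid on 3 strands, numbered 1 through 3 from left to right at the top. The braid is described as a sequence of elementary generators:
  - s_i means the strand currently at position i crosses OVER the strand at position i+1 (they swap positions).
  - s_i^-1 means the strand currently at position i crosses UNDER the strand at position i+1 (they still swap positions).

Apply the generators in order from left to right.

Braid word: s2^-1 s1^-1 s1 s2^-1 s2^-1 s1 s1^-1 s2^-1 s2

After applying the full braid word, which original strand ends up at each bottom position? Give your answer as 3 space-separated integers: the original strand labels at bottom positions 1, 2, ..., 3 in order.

Answer: 1 3 2

Derivation:
Gen 1 (s2^-1): strand 2 crosses under strand 3. Perm now: [1 3 2]
Gen 2 (s1^-1): strand 1 crosses under strand 3. Perm now: [3 1 2]
Gen 3 (s1): strand 3 crosses over strand 1. Perm now: [1 3 2]
Gen 4 (s2^-1): strand 3 crosses under strand 2. Perm now: [1 2 3]
Gen 5 (s2^-1): strand 2 crosses under strand 3. Perm now: [1 3 2]
Gen 6 (s1): strand 1 crosses over strand 3. Perm now: [3 1 2]
Gen 7 (s1^-1): strand 3 crosses under strand 1. Perm now: [1 3 2]
Gen 8 (s2^-1): strand 3 crosses under strand 2. Perm now: [1 2 3]
Gen 9 (s2): strand 2 crosses over strand 3. Perm now: [1 3 2]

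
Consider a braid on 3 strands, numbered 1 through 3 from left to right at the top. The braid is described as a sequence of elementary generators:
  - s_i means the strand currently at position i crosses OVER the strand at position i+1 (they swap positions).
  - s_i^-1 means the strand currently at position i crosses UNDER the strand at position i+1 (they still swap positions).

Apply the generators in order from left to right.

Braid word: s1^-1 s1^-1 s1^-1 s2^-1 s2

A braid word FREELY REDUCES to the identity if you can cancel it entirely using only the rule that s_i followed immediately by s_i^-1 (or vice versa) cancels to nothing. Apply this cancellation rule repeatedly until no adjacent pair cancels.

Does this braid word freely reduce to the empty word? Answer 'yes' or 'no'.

Gen 1 (s1^-1): push. Stack: [s1^-1]
Gen 2 (s1^-1): push. Stack: [s1^-1 s1^-1]
Gen 3 (s1^-1): push. Stack: [s1^-1 s1^-1 s1^-1]
Gen 4 (s2^-1): push. Stack: [s1^-1 s1^-1 s1^-1 s2^-1]
Gen 5 (s2): cancels prior s2^-1. Stack: [s1^-1 s1^-1 s1^-1]
Reduced word: s1^-1 s1^-1 s1^-1

Answer: no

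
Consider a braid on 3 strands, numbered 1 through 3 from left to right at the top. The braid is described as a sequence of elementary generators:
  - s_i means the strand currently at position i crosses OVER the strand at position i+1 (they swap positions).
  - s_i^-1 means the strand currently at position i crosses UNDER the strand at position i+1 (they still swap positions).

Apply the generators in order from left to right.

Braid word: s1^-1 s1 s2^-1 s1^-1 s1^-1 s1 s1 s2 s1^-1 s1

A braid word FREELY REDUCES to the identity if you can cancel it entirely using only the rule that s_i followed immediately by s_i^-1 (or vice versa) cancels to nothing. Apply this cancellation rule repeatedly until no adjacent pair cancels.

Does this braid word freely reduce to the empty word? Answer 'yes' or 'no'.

Answer: yes

Derivation:
Gen 1 (s1^-1): push. Stack: [s1^-1]
Gen 2 (s1): cancels prior s1^-1. Stack: []
Gen 3 (s2^-1): push. Stack: [s2^-1]
Gen 4 (s1^-1): push. Stack: [s2^-1 s1^-1]
Gen 5 (s1^-1): push. Stack: [s2^-1 s1^-1 s1^-1]
Gen 6 (s1): cancels prior s1^-1. Stack: [s2^-1 s1^-1]
Gen 7 (s1): cancels prior s1^-1. Stack: [s2^-1]
Gen 8 (s2): cancels prior s2^-1. Stack: []
Gen 9 (s1^-1): push. Stack: [s1^-1]
Gen 10 (s1): cancels prior s1^-1. Stack: []
Reduced word: (empty)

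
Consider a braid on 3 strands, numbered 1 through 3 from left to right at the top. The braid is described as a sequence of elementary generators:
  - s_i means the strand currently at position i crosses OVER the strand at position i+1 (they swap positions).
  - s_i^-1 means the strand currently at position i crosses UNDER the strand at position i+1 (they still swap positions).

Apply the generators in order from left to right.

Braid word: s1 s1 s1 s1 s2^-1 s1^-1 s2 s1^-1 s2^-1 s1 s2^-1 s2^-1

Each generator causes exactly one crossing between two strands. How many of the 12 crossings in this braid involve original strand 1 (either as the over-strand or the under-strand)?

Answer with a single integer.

Gen 1: crossing 1x2. Involves strand 1? yes. Count so far: 1
Gen 2: crossing 2x1. Involves strand 1? yes. Count so far: 2
Gen 3: crossing 1x2. Involves strand 1? yes. Count so far: 3
Gen 4: crossing 2x1. Involves strand 1? yes. Count so far: 4
Gen 5: crossing 2x3. Involves strand 1? no. Count so far: 4
Gen 6: crossing 1x3. Involves strand 1? yes. Count so far: 5
Gen 7: crossing 1x2. Involves strand 1? yes. Count so far: 6
Gen 8: crossing 3x2. Involves strand 1? no. Count so far: 6
Gen 9: crossing 3x1. Involves strand 1? yes. Count so far: 7
Gen 10: crossing 2x1. Involves strand 1? yes. Count so far: 8
Gen 11: crossing 2x3. Involves strand 1? no. Count so far: 8
Gen 12: crossing 3x2. Involves strand 1? no. Count so far: 8

Answer: 8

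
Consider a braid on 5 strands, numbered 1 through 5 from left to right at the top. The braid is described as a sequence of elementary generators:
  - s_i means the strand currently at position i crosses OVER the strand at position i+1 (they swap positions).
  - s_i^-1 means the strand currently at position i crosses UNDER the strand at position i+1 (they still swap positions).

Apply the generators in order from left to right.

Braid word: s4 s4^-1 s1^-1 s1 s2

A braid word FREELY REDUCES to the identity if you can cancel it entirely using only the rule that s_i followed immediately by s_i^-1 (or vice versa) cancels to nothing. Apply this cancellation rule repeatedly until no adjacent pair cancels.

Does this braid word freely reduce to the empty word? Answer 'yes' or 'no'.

Answer: no

Derivation:
Gen 1 (s4): push. Stack: [s4]
Gen 2 (s4^-1): cancels prior s4. Stack: []
Gen 3 (s1^-1): push. Stack: [s1^-1]
Gen 4 (s1): cancels prior s1^-1. Stack: []
Gen 5 (s2): push. Stack: [s2]
Reduced word: s2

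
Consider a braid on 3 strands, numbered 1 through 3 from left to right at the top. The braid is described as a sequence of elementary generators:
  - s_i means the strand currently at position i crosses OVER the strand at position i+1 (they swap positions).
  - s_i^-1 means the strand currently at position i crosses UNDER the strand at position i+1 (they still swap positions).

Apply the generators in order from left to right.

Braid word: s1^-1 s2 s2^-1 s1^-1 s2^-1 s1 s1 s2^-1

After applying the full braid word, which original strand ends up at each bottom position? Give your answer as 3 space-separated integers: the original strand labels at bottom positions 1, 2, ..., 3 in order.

Answer: 1 2 3

Derivation:
Gen 1 (s1^-1): strand 1 crosses under strand 2. Perm now: [2 1 3]
Gen 2 (s2): strand 1 crosses over strand 3. Perm now: [2 3 1]
Gen 3 (s2^-1): strand 3 crosses under strand 1. Perm now: [2 1 3]
Gen 4 (s1^-1): strand 2 crosses under strand 1. Perm now: [1 2 3]
Gen 5 (s2^-1): strand 2 crosses under strand 3. Perm now: [1 3 2]
Gen 6 (s1): strand 1 crosses over strand 3. Perm now: [3 1 2]
Gen 7 (s1): strand 3 crosses over strand 1. Perm now: [1 3 2]
Gen 8 (s2^-1): strand 3 crosses under strand 2. Perm now: [1 2 3]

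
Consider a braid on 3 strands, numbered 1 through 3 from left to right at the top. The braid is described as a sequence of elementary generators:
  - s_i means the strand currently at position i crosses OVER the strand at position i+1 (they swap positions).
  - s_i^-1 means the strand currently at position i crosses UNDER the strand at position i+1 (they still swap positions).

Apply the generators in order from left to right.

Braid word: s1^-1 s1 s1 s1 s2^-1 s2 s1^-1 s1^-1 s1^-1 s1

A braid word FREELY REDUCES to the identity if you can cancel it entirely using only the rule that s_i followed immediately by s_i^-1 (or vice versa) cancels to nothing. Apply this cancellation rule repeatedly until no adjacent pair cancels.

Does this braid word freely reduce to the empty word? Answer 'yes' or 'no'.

Answer: yes

Derivation:
Gen 1 (s1^-1): push. Stack: [s1^-1]
Gen 2 (s1): cancels prior s1^-1. Stack: []
Gen 3 (s1): push. Stack: [s1]
Gen 4 (s1): push. Stack: [s1 s1]
Gen 5 (s2^-1): push. Stack: [s1 s1 s2^-1]
Gen 6 (s2): cancels prior s2^-1. Stack: [s1 s1]
Gen 7 (s1^-1): cancels prior s1. Stack: [s1]
Gen 8 (s1^-1): cancels prior s1. Stack: []
Gen 9 (s1^-1): push. Stack: [s1^-1]
Gen 10 (s1): cancels prior s1^-1. Stack: []
Reduced word: (empty)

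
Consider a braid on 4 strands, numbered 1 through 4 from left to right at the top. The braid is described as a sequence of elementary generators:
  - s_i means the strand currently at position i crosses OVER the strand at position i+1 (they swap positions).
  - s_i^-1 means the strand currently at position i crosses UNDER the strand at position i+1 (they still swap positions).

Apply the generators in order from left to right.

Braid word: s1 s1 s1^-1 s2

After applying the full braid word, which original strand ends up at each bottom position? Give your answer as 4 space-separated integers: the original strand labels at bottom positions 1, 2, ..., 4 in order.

Answer: 2 3 1 4

Derivation:
Gen 1 (s1): strand 1 crosses over strand 2. Perm now: [2 1 3 4]
Gen 2 (s1): strand 2 crosses over strand 1. Perm now: [1 2 3 4]
Gen 3 (s1^-1): strand 1 crosses under strand 2. Perm now: [2 1 3 4]
Gen 4 (s2): strand 1 crosses over strand 3. Perm now: [2 3 1 4]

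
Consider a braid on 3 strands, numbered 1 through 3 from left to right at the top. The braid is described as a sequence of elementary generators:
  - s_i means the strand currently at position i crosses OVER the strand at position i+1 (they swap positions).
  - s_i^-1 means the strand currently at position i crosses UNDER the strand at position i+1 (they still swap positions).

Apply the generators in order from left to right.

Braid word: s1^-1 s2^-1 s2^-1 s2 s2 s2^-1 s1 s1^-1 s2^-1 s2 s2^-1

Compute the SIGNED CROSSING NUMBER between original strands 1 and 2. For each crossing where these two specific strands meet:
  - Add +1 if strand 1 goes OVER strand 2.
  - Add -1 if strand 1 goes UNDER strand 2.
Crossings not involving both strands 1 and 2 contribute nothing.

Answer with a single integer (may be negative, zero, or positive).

Answer: -1

Derivation:
Gen 1: 1 under 2. Both 1&2? yes. Contrib: -1. Sum: -1
Gen 2: crossing 1x3. Both 1&2? no. Sum: -1
Gen 3: crossing 3x1. Both 1&2? no. Sum: -1
Gen 4: crossing 1x3. Both 1&2? no. Sum: -1
Gen 5: crossing 3x1. Both 1&2? no. Sum: -1
Gen 6: crossing 1x3. Both 1&2? no. Sum: -1
Gen 7: crossing 2x3. Both 1&2? no. Sum: -1
Gen 8: crossing 3x2. Both 1&2? no. Sum: -1
Gen 9: crossing 3x1. Both 1&2? no. Sum: -1
Gen 10: crossing 1x3. Both 1&2? no. Sum: -1
Gen 11: crossing 3x1. Both 1&2? no. Sum: -1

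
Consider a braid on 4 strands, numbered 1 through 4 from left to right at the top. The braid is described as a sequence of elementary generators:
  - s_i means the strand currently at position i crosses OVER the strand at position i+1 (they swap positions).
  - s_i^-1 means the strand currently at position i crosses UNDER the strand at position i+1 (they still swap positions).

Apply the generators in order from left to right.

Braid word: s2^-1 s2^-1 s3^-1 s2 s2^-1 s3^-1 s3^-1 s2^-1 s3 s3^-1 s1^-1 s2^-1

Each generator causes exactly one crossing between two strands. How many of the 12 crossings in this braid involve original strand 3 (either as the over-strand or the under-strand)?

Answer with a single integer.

Answer: 7

Derivation:
Gen 1: crossing 2x3. Involves strand 3? yes. Count so far: 1
Gen 2: crossing 3x2. Involves strand 3? yes. Count so far: 2
Gen 3: crossing 3x4. Involves strand 3? yes. Count so far: 3
Gen 4: crossing 2x4. Involves strand 3? no. Count so far: 3
Gen 5: crossing 4x2. Involves strand 3? no. Count so far: 3
Gen 6: crossing 4x3. Involves strand 3? yes. Count so far: 4
Gen 7: crossing 3x4. Involves strand 3? yes. Count so far: 5
Gen 8: crossing 2x4. Involves strand 3? no. Count so far: 5
Gen 9: crossing 2x3. Involves strand 3? yes. Count so far: 6
Gen 10: crossing 3x2. Involves strand 3? yes. Count so far: 7
Gen 11: crossing 1x4. Involves strand 3? no. Count so far: 7
Gen 12: crossing 1x2. Involves strand 3? no. Count so far: 7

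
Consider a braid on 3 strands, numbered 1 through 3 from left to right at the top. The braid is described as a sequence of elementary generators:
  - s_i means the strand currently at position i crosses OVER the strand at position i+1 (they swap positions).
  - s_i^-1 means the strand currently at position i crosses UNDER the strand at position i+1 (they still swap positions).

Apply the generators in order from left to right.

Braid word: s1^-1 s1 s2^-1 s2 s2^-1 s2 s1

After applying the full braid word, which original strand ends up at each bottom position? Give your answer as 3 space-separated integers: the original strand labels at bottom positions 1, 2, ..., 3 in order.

Answer: 2 1 3

Derivation:
Gen 1 (s1^-1): strand 1 crosses under strand 2. Perm now: [2 1 3]
Gen 2 (s1): strand 2 crosses over strand 1. Perm now: [1 2 3]
Gen 3 (s2^-1): strand 2 crosses under strand 3. Perm now: [1 3 2]
Gen 4 (s2): strand 3 crosses over strand 2. Perm now: [1 2 3]
Gen 5 (s2^-1): strand 2 crosses under strand 3. Perm now: [1 3 2]
Gen 6 (s2): strand 3 crosses over strand 2. Perm now: [1 2 3]
Gen 7 (s1): strand 1 crosses over strand 2. Perm now: [2 1 3]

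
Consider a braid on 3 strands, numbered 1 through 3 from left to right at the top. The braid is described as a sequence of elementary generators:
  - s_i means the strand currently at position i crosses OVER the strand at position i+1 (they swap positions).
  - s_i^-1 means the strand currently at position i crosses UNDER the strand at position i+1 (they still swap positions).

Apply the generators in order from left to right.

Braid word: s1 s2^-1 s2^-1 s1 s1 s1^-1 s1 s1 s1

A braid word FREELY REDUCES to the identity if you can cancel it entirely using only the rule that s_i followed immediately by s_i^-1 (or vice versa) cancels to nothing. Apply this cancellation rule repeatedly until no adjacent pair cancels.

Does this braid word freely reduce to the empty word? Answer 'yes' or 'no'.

Gen 1 (s1): push. Stack: [s1]
Gen 2 (s2^-1): push. Stack: [s1 s2^-1]
Gen 3 (s2^-1): push. Stack: [s1 s2^-1 s2^-1]
Gen 4 (s1): push. Stack: [s1 s2^-1 s2^-1 s1]
Gen 5 (s1): push. Stack: [s1 s2^-1 s2^-1 s1 s1]
Gen 6 (s1^-1): cancels prior s1. Stack: [s1 s2^-1 s2^-1 s1]
Gen 7 (s1): push. Stack: [s1 s2^-1 s2^-1 s1 s1]
Gen 8 (s1): push. Stack: [s1 s2^-1 s2^-1 s1 s1 s1]
Gen 9 (s1): push. Stack: [s1 s2^-1 s2^-1 s1 s1 s1 s1]
Reduced word: s1 s2^-1 s2^-1 s1 s1 s1 s1

Answer: no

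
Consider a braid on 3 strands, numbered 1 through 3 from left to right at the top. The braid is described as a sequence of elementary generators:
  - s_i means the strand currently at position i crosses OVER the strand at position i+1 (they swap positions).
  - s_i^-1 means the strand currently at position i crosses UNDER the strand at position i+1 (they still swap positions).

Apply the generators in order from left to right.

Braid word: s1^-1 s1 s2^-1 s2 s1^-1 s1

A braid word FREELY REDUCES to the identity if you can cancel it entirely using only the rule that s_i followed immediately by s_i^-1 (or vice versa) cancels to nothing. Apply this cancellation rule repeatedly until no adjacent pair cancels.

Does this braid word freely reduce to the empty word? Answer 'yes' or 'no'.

Answer: yes

Derivation:
Gen 1 (s1^-1): push. Stack: [s1^-1]
Gen 2 (s1): cancels prior s1^-1. Stack: []
Gen 3 (s2^-1): push. Stack: [s2^-1]
Gen 4 (s2): cancels prior s2^-1. Stack: []
Gen 5 (s1^-1): push. Stack: [s1^-1]
Gen 6 (s1): cancels prior s1^-1. Stack: []
Reduced word: (empty)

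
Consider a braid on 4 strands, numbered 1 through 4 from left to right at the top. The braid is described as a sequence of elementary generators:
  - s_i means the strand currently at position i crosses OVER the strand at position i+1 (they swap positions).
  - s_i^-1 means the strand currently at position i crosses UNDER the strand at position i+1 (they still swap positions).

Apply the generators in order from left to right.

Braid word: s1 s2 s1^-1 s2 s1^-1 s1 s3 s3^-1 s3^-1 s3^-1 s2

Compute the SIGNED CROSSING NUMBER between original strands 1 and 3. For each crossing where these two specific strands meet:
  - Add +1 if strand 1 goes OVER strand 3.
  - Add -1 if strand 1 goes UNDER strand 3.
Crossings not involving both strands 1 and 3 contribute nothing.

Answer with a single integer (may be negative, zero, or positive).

Gen 1: crossing 1x2. Both 1&3? no. Sum: 0
Gen 2: 1 over 3. Both 1&3? yes. Contrib: +1. Sum: 1
Gen 3: crossing 2x3. Both 1&3? no. Sum: 1
Gen 4: crossing 2x1. Both 1&3? no. Sum: 1
Gen 5: 3 under 1. Both 1&3? yes. Contrib: +1. Sum: 2
Gen 6: 1 over 3. Both 1&3? yes. Contrib: +1. Sum: 3
Gen 7: crossing 2x4. Both 1&3? no. Sum: 3
Gen 8: crossing 4x2. Both 1&3? no. Sum: 3
Gen 9: crossing 2x4. Both 1&3? no. Sum: 3
Gen 10: crossing 4x2. Both 1&3? no. Sum: 3
Gen 11: crossing 1x2. Both 1&3? no. Sum: 3

Answer: 3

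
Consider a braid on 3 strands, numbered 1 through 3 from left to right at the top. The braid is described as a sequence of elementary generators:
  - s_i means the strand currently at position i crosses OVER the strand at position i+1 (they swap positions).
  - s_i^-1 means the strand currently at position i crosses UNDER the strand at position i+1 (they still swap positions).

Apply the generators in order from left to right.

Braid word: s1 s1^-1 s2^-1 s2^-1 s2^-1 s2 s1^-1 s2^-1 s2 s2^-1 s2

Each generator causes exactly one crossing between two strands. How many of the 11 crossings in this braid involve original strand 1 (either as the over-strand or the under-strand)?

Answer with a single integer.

Gen 1: crossing 1x2. Involves strand 1? yes. Count so far: 1
Gen 2: crossing 2x1. Involves strand 1? yes. Count so far: 2
Gen 3: crossing 2x3. Involves strand 1? no. Count so far: 2
Gen 4: crossing 3x2. Involves strand 1? no. Count so far: 2
Gen 5: crossing 2x3. Involves strand 1? no. Count so far: 2
Gen 6: crossing 3x2. Involves strand 1? no. Count so far: 2
Gen 7: crossing 1x2. Involves strand 1? yes. Count so far: 3
Gen 8: crossing 1x3. Involves strand 1? yes. Count so far: 4
Gen 9: crossing 3x1. Involves strand 1? yes. Count so far: 5
Gen 10: crossing 1x3. Involves strand 1? yes. Count so far: 6
Gen 11: crossing 3x1. Involves strand 1? yes. Count so far: 7

Answer: 7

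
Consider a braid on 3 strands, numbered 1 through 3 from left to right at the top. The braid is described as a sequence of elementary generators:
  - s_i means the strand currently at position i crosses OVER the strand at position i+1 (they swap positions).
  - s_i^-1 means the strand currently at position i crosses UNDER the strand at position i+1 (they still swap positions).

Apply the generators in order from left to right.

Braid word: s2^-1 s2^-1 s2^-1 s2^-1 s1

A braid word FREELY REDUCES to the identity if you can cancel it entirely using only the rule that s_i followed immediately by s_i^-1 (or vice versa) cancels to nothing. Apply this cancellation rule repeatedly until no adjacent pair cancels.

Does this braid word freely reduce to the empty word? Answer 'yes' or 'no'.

Gen 1 (s2^-1): push. Stack: [s2^-1]
Gen 2 (s2^-1): push. Stack: [s2^-1 s2^-1]
Gen 3 (s2^-1): push. Stack: [s2^-1 s2^-1 s2^-1]
Gen 4 (s2^-1): push. Stack: [s2^-1 s2^-1 s2^-1 s2^-1]
Gen 5 (s1): push. Stack: [s2^-1 s2^-1 s2^-1 s2^-1 s1]
Reduced word: s2^-1 s2^-1 s2^-1 s2^-1 s1

Answer: no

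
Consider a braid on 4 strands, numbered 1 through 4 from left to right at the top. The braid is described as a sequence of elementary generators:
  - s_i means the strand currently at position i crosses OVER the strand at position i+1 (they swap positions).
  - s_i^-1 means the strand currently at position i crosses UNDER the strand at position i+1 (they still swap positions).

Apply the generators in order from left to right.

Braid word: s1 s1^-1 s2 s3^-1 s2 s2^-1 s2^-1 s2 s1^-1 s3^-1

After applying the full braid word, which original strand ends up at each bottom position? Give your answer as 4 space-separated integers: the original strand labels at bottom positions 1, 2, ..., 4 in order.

Answer: 3 1 2 4

Derivation:
Gen 1 (s1): strand 1 crosses over strand 2. Perm now: [2 1 3 4]
Gen 2 (s1^-1): strand 2 crosses under strand 1. Perm now: [1 2 3 4]
Gen 3 (s2): strand 2 crosses over strand 3. Perm now: [1 3 2 4]
Gen 4 (s3^-1): strand 2 crosses under strand 4. Perm now: [1 3 4 2]
Gen 5 (s2): strand 3 crosses over strand 4. Perm now: [1 4 3 2]
Gen 6 (s2^-1): strand 4 crosses under strand 3. Perm now: [1 3 4 2]
Gen 7 (s2^-1): strand 3 crosses under strand 4. Perm now: [1 4 3 2]
Gen 8 (s2): strand 4 crosses over strand 3. Perm now: [1 3 4 2]
Gen 9 (s1^-1): strand 1 crosses under strand 3. Perm now: [3 1 4 2]
Gen 10 (s3^-1): strand 4 crosses under strand 2. Perm now: [3 1 2 4]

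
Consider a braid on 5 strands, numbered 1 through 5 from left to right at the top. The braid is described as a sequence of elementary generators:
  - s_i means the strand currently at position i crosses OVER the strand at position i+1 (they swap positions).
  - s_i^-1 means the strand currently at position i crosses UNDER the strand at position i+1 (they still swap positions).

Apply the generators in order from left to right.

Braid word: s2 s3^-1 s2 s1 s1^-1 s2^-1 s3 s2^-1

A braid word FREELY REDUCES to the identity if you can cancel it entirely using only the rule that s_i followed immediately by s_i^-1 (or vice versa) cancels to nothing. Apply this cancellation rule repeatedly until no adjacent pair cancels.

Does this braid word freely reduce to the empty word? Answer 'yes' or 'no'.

Gen 1 (s2): push. Stack: [s2]
Gen 2 (s3^-1): push. Stack: [s2 s3^-1]
Gen 3 (s2): push. Stack: [s2 s3^-1 s2]
Gen 4 (s1): push. Stack: [s2 s3^-1 s2 s1]
Gen 5 (s1^-1): cancels prior s1. Stack: [s2 s3^-1 s2]
Gen 6 (s2^-1): cancels prior s2. Stack: [s2 s3^-1]
Gen 7 (s3): cancels prior s3^-1. Stack: [s2]
Gen 8 (s2^-1): cancels prior s2. Stack: []
Reduced word: (empty)

Answer: yes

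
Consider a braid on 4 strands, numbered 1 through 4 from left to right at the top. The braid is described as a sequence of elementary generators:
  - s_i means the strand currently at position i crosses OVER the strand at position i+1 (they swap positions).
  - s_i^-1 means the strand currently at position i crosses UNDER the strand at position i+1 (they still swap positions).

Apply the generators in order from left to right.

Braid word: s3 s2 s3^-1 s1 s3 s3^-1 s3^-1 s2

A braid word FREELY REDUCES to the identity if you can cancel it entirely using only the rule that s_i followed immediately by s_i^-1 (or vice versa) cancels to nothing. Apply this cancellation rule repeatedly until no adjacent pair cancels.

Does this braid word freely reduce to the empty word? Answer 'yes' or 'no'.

Gen 1 (s3): push. Stack: [s3]
Gen 2 (s2): push. Stack: [s3 s2]
Gen 3 (s3^-1): push. Stack: [s3 s2 s3^-1]
Gen 4 (s1): push. Stack: [s3 s2 s3^-1 s1]
Gen 5 (s3): push. Stack: [s3 s2 s3^-1 s1 s3]
Gen 6 (s3^-1): cancels prior s3. Stack: [s3 s2 s3^-1 s1]
Gen 7 (s3^-1): push. Stack: [s3 s2 s3^-1 s1 s3^-1]
Gen 8 (s2): push. Stack: [s3 s2 s3^-1 s1 s3^-1 s2]
Reduced word: s3 s2 s3^-1 s1 s3^-1 s2

Answer: no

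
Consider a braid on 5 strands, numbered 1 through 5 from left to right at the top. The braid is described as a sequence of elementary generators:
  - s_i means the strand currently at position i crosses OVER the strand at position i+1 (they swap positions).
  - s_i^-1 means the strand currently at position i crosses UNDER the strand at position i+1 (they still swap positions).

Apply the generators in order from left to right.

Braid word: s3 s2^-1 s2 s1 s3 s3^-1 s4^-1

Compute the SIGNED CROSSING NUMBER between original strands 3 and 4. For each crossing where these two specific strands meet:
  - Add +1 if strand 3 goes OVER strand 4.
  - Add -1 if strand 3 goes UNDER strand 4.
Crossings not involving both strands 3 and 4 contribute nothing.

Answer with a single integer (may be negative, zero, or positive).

Gen 1: 3 over 4. Both 3&4? yes. Contrib: +1. Sum: 1
Gen 2: crossing 2x4. Both 3&4? no. Sum: 1
Gen 3: crossing 4x2. Both 3&4? no. Sum: 1
Gen 4: crossing 1x2. Both 3&4? no. Sum: 1
Gen 5: 4 over 3. Both 3&4? yes. Contrib: -1. Sum: 0
Gen 6: 3 under 4. Both 3&4? yes. Contrib: -1. Sum: -1
Gen 7: crossing 3x5. Both 3&4? no. Sum: -1

Answer: -1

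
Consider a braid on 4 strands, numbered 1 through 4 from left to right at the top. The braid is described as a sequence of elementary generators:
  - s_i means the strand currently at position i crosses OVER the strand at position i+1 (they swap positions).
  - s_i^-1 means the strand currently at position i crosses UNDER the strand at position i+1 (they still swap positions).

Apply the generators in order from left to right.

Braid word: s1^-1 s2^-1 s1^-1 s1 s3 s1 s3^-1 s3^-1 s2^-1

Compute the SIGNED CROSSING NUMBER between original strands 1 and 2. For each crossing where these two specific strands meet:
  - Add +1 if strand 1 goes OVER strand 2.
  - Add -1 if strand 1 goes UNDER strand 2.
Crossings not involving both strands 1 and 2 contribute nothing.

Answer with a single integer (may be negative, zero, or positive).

Answer: -1

Derivation:
Gen 1: 1 under 2. Both 1&2? yes. Contrib: -1. Sum: -1
Gen 2: crossing 1x3. Both 1&2? no. Sum: -1
Gen 3: crossing 2x3. Both 1&2? no. Sum: -1
Gen 4: crossing 3x2. Both 1&2? no. Sum: -1
Gen 5: crossing 1x4. Both 1&2? no. Sum: -1
Gen 6: crossing 2x3. Both 1&2? no. Sum: -1
Gen 7: crossing 4x1. Both 1&2? no. Sum: -1
Gen 8: crossing 1x4. Both 1&2? no. Sum: -1
Gen 9: crossing 2x4. Both 1&2? no. Sum: -1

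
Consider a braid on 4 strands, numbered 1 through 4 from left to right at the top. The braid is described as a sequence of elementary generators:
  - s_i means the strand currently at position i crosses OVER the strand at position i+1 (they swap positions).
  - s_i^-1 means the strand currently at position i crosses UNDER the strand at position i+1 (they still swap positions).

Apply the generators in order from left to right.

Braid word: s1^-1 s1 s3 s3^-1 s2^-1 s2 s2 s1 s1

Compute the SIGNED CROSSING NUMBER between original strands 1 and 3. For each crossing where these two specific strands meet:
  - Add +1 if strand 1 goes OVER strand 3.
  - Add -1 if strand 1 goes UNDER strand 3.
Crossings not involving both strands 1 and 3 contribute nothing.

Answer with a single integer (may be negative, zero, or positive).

Gen 1: crossing 1x2. Both 1&3? no. Sum: 0
Gen 2: crossing 2x1. Both 1&3? no. Sum: 0
Gen 3: crossing 3x4. Both 1&3? no. Sum: 0
Gen 4: crossing 4x3. Both 1&3? no. Sum: 0
Gen 5: crossing 2x3. Both 1&3? no. Sum: 0
Gen 6: crossing 3x2. Both 1&3? no. Sum: 0
Gen 7: crossing 2x3. Both 1&3? no. Sum: 0
Gen 8: 1 over 3. Both 1&3? yes. Contrib: +1. Sum: 1
Gen 9: 3 over 1. Both 1&3? yes. Contrib: -1. Sum: 0

Answer: 0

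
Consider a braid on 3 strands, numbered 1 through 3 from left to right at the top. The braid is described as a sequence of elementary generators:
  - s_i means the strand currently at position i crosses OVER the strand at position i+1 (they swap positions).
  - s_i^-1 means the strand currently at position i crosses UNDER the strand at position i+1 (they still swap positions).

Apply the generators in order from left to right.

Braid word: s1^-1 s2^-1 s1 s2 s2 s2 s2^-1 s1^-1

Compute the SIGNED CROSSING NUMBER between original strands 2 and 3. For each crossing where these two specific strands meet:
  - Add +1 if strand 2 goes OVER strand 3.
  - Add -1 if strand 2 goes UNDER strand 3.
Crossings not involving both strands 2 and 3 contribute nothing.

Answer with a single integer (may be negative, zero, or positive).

Gen 1: crossing 1x2. Both 2&3? no. Sum: 0
Gen 2: crossing 1x3. Both 2&3? no. Sum: 0
Gen 3: 2 over 3. Both 2&3? yes. Contrib: +1. Sum: 1
Gen 4: crossing 2x1. Both 2&3? no. Sum: 1
Gen 5: crossing 1x2. Both 2&3? no. Sum: 1
Gen 6: crossing 2x1. Both 2&3? no. Sum: 1
Gen 7: crossing 1x2. Both 2&3? no. Sum: 1
Gen 8: 3 under 2. Both 2&3? yes. Contrib: +1. Sum: 2

Answer: 2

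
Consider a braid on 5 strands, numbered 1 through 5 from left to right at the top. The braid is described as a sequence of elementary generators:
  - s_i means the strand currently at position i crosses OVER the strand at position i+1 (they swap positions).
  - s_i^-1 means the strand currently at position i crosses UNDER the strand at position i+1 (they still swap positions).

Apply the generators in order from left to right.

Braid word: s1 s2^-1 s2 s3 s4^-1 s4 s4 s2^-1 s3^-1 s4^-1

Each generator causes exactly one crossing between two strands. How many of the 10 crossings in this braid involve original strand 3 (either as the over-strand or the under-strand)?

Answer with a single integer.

Gen 1: crossing 1x2. Involves strand 3? no. Count so far: 0
Gen 2: crossing 1x3. Involves strand 3? yes. Count so far: 1
Gen 3: crossing 3x1. Involves strand 3? yes. Count so far: 2
Gen 4: crossing 3x4. Involves strand 3? yes. Count so far: 3
Gen 5: crossing 3x5. Involves strand 3? yes. Count so far: 4
Gen 6: crossing 5x3. Involves strand 3? yes. Count so far: 5
Gen 7: crossing 3x5. Involves strand 3? yes. Count so far: 6
Gen 8: crossing 1x4. Involves strand 3? no. Count so far: 6
Gen 9: crossing 1x5. Involves strand 3? no. Count so far: 6
Gen 10: crossing 1x3. Involves strand 3? yes. Count so far: 7

Answer: 7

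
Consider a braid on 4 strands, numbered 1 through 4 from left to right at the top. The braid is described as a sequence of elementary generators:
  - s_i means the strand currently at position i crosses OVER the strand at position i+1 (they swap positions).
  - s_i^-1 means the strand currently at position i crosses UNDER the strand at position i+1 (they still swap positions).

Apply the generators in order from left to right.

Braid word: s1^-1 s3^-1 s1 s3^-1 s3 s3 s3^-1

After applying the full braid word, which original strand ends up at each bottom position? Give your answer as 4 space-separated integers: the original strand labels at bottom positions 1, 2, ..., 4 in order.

Answer: 1 2 4 3

Derivation:
Gen 1 (s1^-1): strand 1 crosses under strand 2. Perm now: [2 1 3 4]
Gen 2 (s3^-1): strand 3 crosses under strand 4. Perm now: [2 1 4 3]
Gen 3 (s1): strand 2 crosses over strand 1. Perm now: [1 2 4 3]
Gen 4 (s3^-1): strand 4 crosses under strand 3. Perm now: [1 2 3 4]
Gen 5 (s3): strand 3 crosses over strand 4. Perm now: [1 2 4 3]
Gen 6 (s3): strand 4 crosses over strand 3. Perm now: [1 2 3 4]
Gen 7 (s3^-1): strand 3 crosses under strand 4. Perm now: [1 2 4 3]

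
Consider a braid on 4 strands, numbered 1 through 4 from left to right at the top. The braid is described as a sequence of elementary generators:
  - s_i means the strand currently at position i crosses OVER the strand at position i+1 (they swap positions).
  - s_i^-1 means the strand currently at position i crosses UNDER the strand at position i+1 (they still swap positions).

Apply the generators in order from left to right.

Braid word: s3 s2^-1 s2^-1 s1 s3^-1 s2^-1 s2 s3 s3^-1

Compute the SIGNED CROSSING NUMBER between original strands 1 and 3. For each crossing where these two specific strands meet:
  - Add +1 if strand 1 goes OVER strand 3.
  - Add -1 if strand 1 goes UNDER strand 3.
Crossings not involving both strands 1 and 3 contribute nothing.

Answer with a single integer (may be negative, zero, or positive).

Answer: -2

Derivation:
Gen 1: crossing 3x4. Both 1&3? no. Sum: 0
Gen 2: crossing 2x4. Both 1&3? no. Sum: 0
Gen 3: crossing 4x2. Both 1&3? no. Sum: 0
Gen 4: crossing 1x2. Both 1&3? no. Sum: 0
Gen 5: crossing 4x3. Both 1&3? no. Sum: 0
Gen 6: 1 under 3. Both 1&3? yes. Contrib: -1. Sum: -1
Gen 7: 3 over 1. Both 1&3? yes. Contrib: -1. Sum: -2
Gen 8: crossing 3x4. Both 1&3? no. Sum: -2
Gen 9: crossing 4x3. Both 1&3? no. Sum: -2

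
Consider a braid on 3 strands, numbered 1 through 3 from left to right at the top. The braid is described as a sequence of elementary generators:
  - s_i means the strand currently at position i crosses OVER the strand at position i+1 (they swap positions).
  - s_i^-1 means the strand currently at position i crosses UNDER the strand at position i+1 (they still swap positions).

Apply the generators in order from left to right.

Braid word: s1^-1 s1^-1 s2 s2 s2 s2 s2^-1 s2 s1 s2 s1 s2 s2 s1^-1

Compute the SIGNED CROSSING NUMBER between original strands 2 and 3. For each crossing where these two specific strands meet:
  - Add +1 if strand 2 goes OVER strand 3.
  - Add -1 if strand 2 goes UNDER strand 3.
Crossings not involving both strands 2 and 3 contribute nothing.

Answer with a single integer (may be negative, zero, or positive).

Answer: 0

Derivation:
Gen 1: crossing 1x2. Both 2&3? no. Sum: 0
Gen 2: crossing 2x1. Both 2&3? no. Sum: 0
Gen 3: 2 over 3. Both 2&3? yes. Contrib: +1. Sum: 1
Gen 4: 3 over 2. Both 2&3? yes. Contrib: -1. Sum: 0
Gen 5: 2 over 3. Both 2&3? yes. Contrib: +1. Sum: 1
Gen 6: 3 over 2. Both 2&3? yes. Contrib: -1. Sum: 0
Gen 7: 2 under 3. Both 2&3? yes. Contrib: -1. Sum: -1
Gen 8: 3 over 2. Both 2&3? yes. Contrib: -1. Sum: -2
Gen 9: crossing 1x2. Both 2&3? no. Sum: -2
Gen 10: crossing 1x3. Both 2&3? no. Sum: -2
Gen 11: 2 over 3. Both 2&3? yes. Contrib: +1. Sum: -1
Gen 12: crossing 2x1. Both 2&3? no. Sum: -1
Gen 13: crossing 1x2. Both 2&3? no. Sum: -1
Gen 14: 3 under 2. Both 2&3? yes. Contrib: +1. Sum: 0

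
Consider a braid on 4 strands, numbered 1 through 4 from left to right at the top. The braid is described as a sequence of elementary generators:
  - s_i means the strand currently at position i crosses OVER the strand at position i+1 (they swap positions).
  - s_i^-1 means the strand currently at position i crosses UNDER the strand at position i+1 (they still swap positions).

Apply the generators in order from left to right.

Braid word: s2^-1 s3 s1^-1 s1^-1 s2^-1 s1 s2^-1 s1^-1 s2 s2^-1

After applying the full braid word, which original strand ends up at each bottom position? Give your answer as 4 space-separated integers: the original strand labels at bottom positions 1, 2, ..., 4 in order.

Gen 1 (s2^-1): strand 2 crosses under strand 3. Perm now: [1 3 2 4]
Gen 2 (s3): strand 2 crosses over strand 4. Perm now: [1 3 4 2]
Gen 3 (s1^-1): strand 1 crosses under strand 3. Perm now: [3 1 4 2]
Gen 4 (s1^-1): strand 3 crosses under strand 1. Perm now: [1 3 4 2]
Gen 5 (s2^-1): strand 3 crosses under strand 4. Perm now: [1 4 3 2]
Gen 6 (s1): strand 1 crosses over strand 4. Perm now: [4 1 3 2]
Gen 7 (s2^-1): strand 1 crosses under strand 3. Perm now: [4 3 1 2]
Gen 8 (s1^-1): strand 4 crosses under strand 3. Perm now: [3 4 1 2]
Gen 9 (s2): strand 4 crosses over strand 1. Perm now: [3 1 4 2]
Gen 10 (s2^-1): strand 1 crosses under strand 4. Perm now: [3 4 1 2]

Answer: 3 4 1 2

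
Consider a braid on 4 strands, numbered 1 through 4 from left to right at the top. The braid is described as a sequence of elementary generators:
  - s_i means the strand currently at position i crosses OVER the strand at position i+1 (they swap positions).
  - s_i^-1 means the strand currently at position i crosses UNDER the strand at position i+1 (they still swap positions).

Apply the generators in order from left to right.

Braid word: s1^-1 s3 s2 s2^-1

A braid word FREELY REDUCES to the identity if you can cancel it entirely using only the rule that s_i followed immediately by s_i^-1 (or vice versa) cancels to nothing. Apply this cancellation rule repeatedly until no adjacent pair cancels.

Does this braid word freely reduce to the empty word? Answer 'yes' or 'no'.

Answer: no

Derivation:
Gen 1 (s1^-1): push. Stack: [s1^-1]
Gen 2 (s3): push. Stack: [s1^-1 s3]
Gen 3 (s2): push. Stack: [s1^-1 s3 s2]
Gen 4 (s2^-1): cancels prior s2. Stack: [s1^-1 s3]
Reduced word: s1^-1 s3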